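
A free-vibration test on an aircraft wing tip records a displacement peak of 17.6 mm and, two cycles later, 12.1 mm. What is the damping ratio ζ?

Logarithmic decrement δ = (1/n)·ln(x₀/x_n) = (1/2)·ln(17.6/12.1) = (1/2)·ln(1.455) = 0.1873.
ζ = δ/√(4π² + δ²) = 0.1873/√(39.48 + 0.0351) = 0.1873/6.286 = 0.02980.

0.0298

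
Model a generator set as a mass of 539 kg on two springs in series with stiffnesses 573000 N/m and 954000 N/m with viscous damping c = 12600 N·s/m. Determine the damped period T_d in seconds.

0.274 s

Series springs: 1/k_eq = 1/573000 + 1/954000 = 2.793×10^-6, so k_eq = 358000 N/m.
ω_n = √(k_eq/m) = √(358000/539) = 25.77 rad/s.
Critical damping c_c = 2√(k_eq·m) = 2√(358000 × 539) = 27780 N·s/m, so ζ = c/c_c = 12600/27780 = 0.4535.
ω_d = ω_n√(1 − ζ²) = 25.77 × √(1 − 0.206) = 22.97 rad/s.
T_d = 2π/ω_d = 0.2736 s.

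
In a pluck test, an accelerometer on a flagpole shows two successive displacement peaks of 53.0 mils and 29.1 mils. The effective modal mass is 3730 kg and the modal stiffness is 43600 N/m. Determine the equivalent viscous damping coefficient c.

2420 N·s/m

Logarithmic decrement δ = (1/n)·ln(x₀/x_n) = (1/1)·ln(53.0/29.1) = (1/1)·ln(1.821) = 0.5996.
ζ = δ/√(4π² + δ²) = 0.5996/√(39.48 + 0.359) = 0.5996/6.312 = 0.09499.
c = ζ · 2√(km) = 0.09499 × 2√(43600 × 3730) = 0.09499 × 25510 = 2423 N·s/m.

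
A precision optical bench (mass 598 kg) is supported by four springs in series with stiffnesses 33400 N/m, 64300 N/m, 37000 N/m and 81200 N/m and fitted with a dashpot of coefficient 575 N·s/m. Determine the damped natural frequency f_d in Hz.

0.702 Hz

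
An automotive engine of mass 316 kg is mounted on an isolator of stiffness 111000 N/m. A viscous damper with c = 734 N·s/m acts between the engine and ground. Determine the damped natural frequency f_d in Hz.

2.98 Hz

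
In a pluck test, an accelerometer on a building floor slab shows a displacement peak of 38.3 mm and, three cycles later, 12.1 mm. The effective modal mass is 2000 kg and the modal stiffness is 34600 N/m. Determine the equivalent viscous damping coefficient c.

1020 N·s/m

Logarithmic decrement δ = (1/n)·ln(x₀/x_n) = (1/3)·ln(38.3/12.1) = (1/3)·ln(3.165) = 0.3841.
ζ = δ/√(4π² + δ²) = 0.3841/√(39.48 + 0.148) = 0.3841/6.295 = 0.06101.
c = ζ · 2√(km) = 0.06101 × 2√(34600 × 2000) = 0.06101 × 16640 = 1015 N·s/m.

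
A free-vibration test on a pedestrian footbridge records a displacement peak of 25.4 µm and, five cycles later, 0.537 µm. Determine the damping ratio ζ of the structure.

Logarithmic decrement δ = (1/n)·ln(x₀/x_n) = (1/5)·ln(25.4/0.537) = (1/5)·ln(47.30) = 0.7713.
ζ = δ/√(4π² + δ²) = 0.7713/√(39.48 + 0.595) = 0.7713/6.330 = 0.1218.

0.122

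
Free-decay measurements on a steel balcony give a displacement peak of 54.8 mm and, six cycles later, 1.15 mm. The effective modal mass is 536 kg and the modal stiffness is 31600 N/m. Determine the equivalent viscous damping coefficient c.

Logarithmic decrement δ = (1/n)·ln(x₀/x_n) = (1/6)·ln(54.8/1.15) = (1/6)·ln(47.65) = 0.6440.
ζ = δ/√(4π² + δ²) = 0.6440/√(39.48 + 0.415) = 0.6440/6.316 = 0.1020.
c = ζ · 2√(km) = 0.1020 × 2√(31600 × 536) = 0.1020 × 8231 = 839.2 N·s/m.

839 N·s/m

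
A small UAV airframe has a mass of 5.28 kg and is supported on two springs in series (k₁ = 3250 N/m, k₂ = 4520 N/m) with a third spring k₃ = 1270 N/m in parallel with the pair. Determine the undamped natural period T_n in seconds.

Series pair: k_s = k₁k₂/(k₁+k₂) = (3250)(4520)/(3250 + 4520) = 1891 N/m. In parallel with k₃: k_eq = 1891 + 1270 = 3161 N/m.
ω_n = √(k_eq/m) = √(3161/5.28) = √598.6 = 24.47 rad/s.
T_n = 2π/ω_n = 6.283/24.47 = 0.2568 s.

0.257 s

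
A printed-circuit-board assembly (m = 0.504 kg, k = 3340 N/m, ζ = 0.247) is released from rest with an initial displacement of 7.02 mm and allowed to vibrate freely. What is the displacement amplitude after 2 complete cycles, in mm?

0.285 mm

Logarithmic decrement δ = 2πζ/√(1 − ζ²) = 2π × 0.2470/√(1 − 0.0610) = 1.602.
After n cycles, x_n/x₀ = e^(−nδ), so x_2 = 7.02 × e^(−2 × 1.602) = 7.02 × 0.04063 = 0.2853 mm.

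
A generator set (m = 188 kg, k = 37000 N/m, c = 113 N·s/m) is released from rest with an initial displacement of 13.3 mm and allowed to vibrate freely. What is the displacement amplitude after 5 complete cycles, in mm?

ζ = c/(2√(km)) = 113/(2√(37000 × 188)) = 113/5275 = 0.02142.
Logarithmic decrement δ = 2πζ/√(1 − ζ²) = 2π × 0.02142/√(1 − 0.000459) = 0.1346.
After n cycles, x_n/x₀ = e^(−nδ), so x_5 = 13.3 × e^(−5 × 0.1346) = 13.3 × 0.5101 = 6.784 mm.

6.78 mm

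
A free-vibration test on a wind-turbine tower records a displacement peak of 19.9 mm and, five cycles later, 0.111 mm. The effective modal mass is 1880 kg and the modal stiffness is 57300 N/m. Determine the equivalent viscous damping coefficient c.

3380 N·s/m

Logarithmic decrement δ = (1/n)·ln(x₀/x_n) = (1/5)·ln(19.9/0.111) = (1/5)·ln(179.3) = 1.038.
ζ = δ/√(4π² + δ²) = 1.038/√(39.48 + 1.08) = 1.038/6.368 = 0.1630.
c = ζ · 2√(km) = 0.1630 × 2√(57300 × 1880) = 0.1630 × 20760 = 3383 N·s/m.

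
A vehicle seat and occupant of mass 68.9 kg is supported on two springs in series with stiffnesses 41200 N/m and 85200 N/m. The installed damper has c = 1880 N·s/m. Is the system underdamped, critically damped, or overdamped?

Series springs: 1/k_eq = 1/41200 + 1/85200 = 3.601×10^-5, so k_eq = 27770 N/m.
c_c = 2√(k_eq·m) = 2767 N·s/m; ζ = c/c_c = 1880/2767 = 0.680.
Since ζ < 1 the system is underdamped.

underdamped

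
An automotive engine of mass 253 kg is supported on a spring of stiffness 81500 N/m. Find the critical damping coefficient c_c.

c_c = 2√(k·m) = 2√(81500 × 253) = 2 × 4541 = 9082 N·s/m.

9080 N·s/m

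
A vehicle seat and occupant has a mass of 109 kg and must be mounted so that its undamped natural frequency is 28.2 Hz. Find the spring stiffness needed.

3420000 N/m

ω_n = 2πf_n = 2π × 28.2 = 177.2 rad/s.
k = m·ω_n² = 109 × 177.2² = 109 × 31390 = 3422000 N/m.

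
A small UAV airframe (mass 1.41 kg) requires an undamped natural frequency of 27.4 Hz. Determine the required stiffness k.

ω_n = 2πf_n = 2π × 27.4 = 172.2 rad/s.
k = m·ω_n² = 1.41 × 172.2² = 1.41 × 29640 = 41790 N/m.

41800 N/m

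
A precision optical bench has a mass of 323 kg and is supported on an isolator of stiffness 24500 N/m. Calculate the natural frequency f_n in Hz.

1.39 Hz

ω_n = √(k/m) = √(24500/323) = √75.85 = 8.709 rad/s.
f_n = ω_n/(2π) = 8.709/6.283 = 1.386 Hz.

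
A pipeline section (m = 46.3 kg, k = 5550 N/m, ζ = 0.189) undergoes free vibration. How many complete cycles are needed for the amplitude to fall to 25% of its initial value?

2 cycles

Logarithmic decrement δ = 2πζ/√(1 − ζ²) = 2π × 0.1890/√(1 − 0.0357) = 1.209.
x_n/x₀ = e^(−nδ) ≤ 0.25; take ln: n ≥ ln(1/0.25)/δ = 1.386/1.209 = 1.146.
So 2 complete cycles are required.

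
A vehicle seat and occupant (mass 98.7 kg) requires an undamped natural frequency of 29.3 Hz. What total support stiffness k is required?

3350000 N/m

ω_n = 2πf_n = 2π × 29.3 = 184.1 rad/s.
k = m·ω_n² = 98.7 × 184.1² = 98.7 × 33890 = 3345000 N/m.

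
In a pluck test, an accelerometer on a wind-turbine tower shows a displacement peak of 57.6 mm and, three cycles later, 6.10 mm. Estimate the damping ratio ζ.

Logarithmic decrement δ = (1/n)·ln(x₀/x_n) = (1/3)·ln(57.6/6.10) = (1/3)·ln(9.443) = 0.7484.
ζ = δ/√(4π² + δ²) = 0.7484/√(39.48 + 0.560) = 0.7484/6.328 = 0.1183.

0.118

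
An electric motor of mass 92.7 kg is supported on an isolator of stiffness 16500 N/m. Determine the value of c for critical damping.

2470 N·s/m

c_c = 2√(k·m) = 2√(16500 × 92.7) = 2 × 1237 = 2473 N·s/m.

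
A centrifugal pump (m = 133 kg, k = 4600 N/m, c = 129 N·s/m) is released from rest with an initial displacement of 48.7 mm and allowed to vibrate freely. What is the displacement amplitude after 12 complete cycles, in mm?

ζ = c/(2√(km)) = 129/(2√(4600 × 133)) = 129/1564 = 0.08246.
Logarithmic decrement δ = 2πζ/√(1 − ζ²) = 2π × 0.08246/√(1 − 0.00680) = 0.5199.
After n cycles, x_n/x₀ = e^(−nδ), so x_12 = 48.7 × e^(−12 × 0.5199) = 48.7 × 0.001952 = 0.09508 mm.

0.0951 mm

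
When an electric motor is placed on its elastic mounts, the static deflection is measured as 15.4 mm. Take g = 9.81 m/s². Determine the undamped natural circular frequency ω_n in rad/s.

25.2 rad/s

ω_n = √(g/δ_st) = √(9.81/0.0154) = √637.0 = 25.24 rad/s.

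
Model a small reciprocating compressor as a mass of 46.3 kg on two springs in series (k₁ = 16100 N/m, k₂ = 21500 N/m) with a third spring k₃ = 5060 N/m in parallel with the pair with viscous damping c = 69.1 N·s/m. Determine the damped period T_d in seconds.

Series pair: k_s = k₁k₂/(k₁+k₂) = (16100)(21500)/(16100 + 21500) = 9206 N/m. In parallel with k₃: k_eq = 9206 + 5060 = 14270 N/m.
ω_n = √(k_eq/m) = √(14270/46.3) = 17.55 rad/s.
Critical damping c_c = 2√(k_eq·m) = 2√(14270 × 46.3) = 1625 N·s/m, so ζ = c/c_c = 69.1/1625 = 0.04251.
ω_d = ω_n√(1 − ζ²) = 17.55 × √(1 − 0.00181) = 17.54 rad/s.
T_d = 2π/ω_d = 0.3583 s.

0.358 s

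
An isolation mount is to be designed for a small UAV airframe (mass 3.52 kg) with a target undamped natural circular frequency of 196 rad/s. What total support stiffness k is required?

135000 N/m

k = m·ω_n² = 3.52 × 196.0² = 3.52 × 38420 = 135200 N/m.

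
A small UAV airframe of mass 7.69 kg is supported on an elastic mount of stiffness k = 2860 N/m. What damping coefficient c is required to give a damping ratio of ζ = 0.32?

94.9 N·s/m

c_c = 2√(k·m) = 2√(2860 × 7.69) = 296.6 N·s/m.
c = ζ·c_c = 0.32 × 296.6 = 94.91 N·s/m.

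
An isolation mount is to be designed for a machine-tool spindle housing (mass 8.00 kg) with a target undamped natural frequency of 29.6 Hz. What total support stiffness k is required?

277000 N/m

ω_n = 2πf_n = 2π × 29.6 = 186.0 rad/s.
k = m·ω_n² = 8.00 × 186.0² = 8.00 × 34590 = 276700 N/m.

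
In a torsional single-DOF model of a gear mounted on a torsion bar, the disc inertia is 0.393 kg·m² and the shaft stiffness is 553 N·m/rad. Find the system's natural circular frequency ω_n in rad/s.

ω_n = √(k_t/J) = √(553/0.393) = √1407 = 37.51 rad/s.

37.5 rad/s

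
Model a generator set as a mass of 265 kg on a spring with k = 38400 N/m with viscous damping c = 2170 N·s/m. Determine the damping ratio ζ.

ω_n = √(k/m) = √(38400/265) = 12.04 rad/s.
Critical damping c_c = 2√(k·m) = 2√(38400 × 265) = 6380 N·s/m, so ζ = c/c_c = 2170/6380 = 0.3401.

0.340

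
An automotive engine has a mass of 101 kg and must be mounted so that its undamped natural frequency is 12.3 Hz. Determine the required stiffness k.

603000 N/m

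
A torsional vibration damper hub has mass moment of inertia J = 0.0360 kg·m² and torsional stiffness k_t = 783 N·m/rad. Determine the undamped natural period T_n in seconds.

0.0426 s

ω_n = √(k_t/J) = √(783/0.0360) = √21750 = 147.5 rad/s.
T_n = 2π/ω_n = 6.283/147.5 = 0.04260 s.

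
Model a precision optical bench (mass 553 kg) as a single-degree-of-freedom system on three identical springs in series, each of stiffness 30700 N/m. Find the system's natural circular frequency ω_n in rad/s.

4.30 rad/s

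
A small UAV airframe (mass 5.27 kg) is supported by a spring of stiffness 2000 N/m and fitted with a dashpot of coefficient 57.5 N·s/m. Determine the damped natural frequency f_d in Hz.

ω_n = √(k/m) = √(2000/5.27) = 19.48 rad/s.
Critical damping c_c = 2√(k·m) = 2√(2000 × 5.27) = 205.3 N·s/m, so ζ = c/c_c = 57.5/205.3 = 0.2800.
ω_d = ω_n√(1 − ζ²) = 19.48 × √(1 − 0.0784) = 18.70 rad/s.
f_d = ω_d/(2π) = 2.976 Hz.

2.98 Hz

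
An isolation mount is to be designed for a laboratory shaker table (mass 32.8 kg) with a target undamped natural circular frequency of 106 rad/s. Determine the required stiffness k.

k = m·ω_n² = 32.8 × 106.0² = 32.8 × 11240 = 368500 N/m.

369000 N/m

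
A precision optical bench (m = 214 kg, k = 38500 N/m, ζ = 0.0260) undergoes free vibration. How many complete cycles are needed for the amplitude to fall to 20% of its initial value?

Logarithmic decrement δ = 2πζ/√(1 − ζ²) = 2π × 0.02600/√(1 − 0.000676) = 0.1634.
x_n/x₀ = e^(−nδ) ≤ 0.2; take ln: n ≥ ln(1/0.2)/δ = 1.609/0.1634 = 9.849.
So 10 complete cycles are required.

10 cycles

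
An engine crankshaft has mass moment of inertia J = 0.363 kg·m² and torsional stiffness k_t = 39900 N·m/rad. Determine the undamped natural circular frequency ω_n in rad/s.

332 rad/s

ω_n = √(k_t/J) = √(39900/0.363) = √109900 = 331.5 rad/s.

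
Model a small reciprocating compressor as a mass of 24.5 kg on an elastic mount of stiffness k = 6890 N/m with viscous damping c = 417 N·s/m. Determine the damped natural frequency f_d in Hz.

2.30 Hz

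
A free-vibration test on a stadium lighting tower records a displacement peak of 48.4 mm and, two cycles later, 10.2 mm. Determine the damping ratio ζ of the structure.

0.123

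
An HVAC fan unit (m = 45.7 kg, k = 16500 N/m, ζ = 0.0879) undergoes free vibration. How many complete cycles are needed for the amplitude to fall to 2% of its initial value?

8 cycles

Logarithmic decrement δ = 2πζ/√(1 − ζ²) = 2π × 0.08790/√(1 − 0.00773) = 0.5544.
x_n/x₀ = e^(−nδ) ≤ 0.02; take ln: n ≥ ln(1/0.02)/δ = 3.912/0.5544 = 7.056.
So 8 complete cycles are required.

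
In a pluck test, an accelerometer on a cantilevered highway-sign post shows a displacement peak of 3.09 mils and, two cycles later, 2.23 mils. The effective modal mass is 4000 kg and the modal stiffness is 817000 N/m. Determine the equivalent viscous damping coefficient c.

2970 N·s/m

Logarithmic decrement δ = (1/n)·ln(x₀/x_n) = (1/2)·ln(3.09/2.23) = (1/2)·ln(1.386) = 0.1631.
ζ = δ/√(4π² + δ²) = 0.1631/√(39.48 + 0.0266) = 0.1631/6.285 = 0.02595.
c = ζ · 2√(km) = 0.02595 × 2√(817000 × 4000) = 0.02595 × 114300 = 2967 N·s/m.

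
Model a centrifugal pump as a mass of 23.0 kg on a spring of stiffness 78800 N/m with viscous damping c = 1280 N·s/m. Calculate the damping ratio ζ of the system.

0.475

ω_n = √(k/m) = √(78800/23.0) = 58.53 rad/s.
Critical damping c_c = 2√(k·m) = 2√(78800 × 23.0) = 2693 N·s/m, so ζ = c/c_c = 1280/2693 = 0.4754.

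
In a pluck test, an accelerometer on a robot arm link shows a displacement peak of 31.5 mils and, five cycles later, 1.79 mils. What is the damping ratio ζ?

Logarithmic decrement δ = (1/n)·ln(x₀/x_n) = (1/5)·ln(31.5/1.79) = (1/5)·ln(17.60) = 0.5736.
ζ = δ/√(4π² + δ²) = 0.5736/√(39.48 + 0.329) = 0.5736/6.309 = 0.09091.

0.0909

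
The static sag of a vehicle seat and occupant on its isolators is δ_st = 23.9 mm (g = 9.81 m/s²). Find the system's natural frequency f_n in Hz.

3.22 Hz

ω_n = √(g/δ_st) = √(9.81/0.0239) = √410.5 = 20.26 rad/s.
f_n = ω_n/(2π) = 20.26/6.283 = 3.224 Hz.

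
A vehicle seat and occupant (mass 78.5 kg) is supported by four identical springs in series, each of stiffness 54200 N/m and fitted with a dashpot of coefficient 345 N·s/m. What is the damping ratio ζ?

0.167

Series springs: 1/k_eq = 4/54200, so k_eq = 54200/4 = 13550 N/m.
ω_n = √(k_eq/m) = √(13550/78.5) = 13.14 rad/s.
Critical damping c_c = 2√(k_eq·m) = 2√(13550 × 78.5) = 2063 N·s/m, so ζ = c/c_c = 345/2063 = 0.1673.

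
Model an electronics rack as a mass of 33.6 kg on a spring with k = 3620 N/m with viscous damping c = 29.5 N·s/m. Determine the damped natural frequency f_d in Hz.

ω_n = √(k/m) = √(3620/33.6) = 10.38 rad/s.
Critical damping c_c = 2√(k·m) = 2√(3620 × 33.6) = 697.5 N·s/m, so ζ = c/c_c = 29.5/697.5 = 0.04229.
ω_d = ω_n√(1 − ζ²) = 10.38 × √(1 − 0.00179) = 10.37 rad/s.
f_d = ω_d/(2π) = 1.651 Hz.

1.65 Hz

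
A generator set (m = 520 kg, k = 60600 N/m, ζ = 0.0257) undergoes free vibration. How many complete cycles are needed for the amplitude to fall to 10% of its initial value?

Logarithmic decrement δ = 2πζ/√(1 − ζ²) = 2π × 0.02570/√(1 − 0.000660) = 0.1615.
x_n/x₀ = e^(−nδ) ≤ 0.1; take ln: n ≥ ln(1/0.1)/δ = 2.303/0.1615 = 14.25.
So 15 complete cycles are required.

15 cycles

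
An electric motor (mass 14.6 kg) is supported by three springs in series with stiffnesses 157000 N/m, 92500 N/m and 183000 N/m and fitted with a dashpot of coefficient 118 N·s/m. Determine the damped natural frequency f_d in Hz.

Series springs: 1/k_eq = 1/157000 + 1/92500 + 1/183000 = 2.264×10^-5, so k_eq = 44160 N/m.
ω_n = √(k_eq/m) = √(44160/14.6) = 55.00 rad/s.
Critical damping c_c = 2√(k_eq·m) = 2√(44160 × 14.6) = 1606 N·s/m, so ζ = c/c_c = 118/1606 = 0.07348.
ω_d = ω_n√(1 − ζ²) = 55.00 × √(1 − 0.00540) = 54.85 rad/s.
f_d = ω_d/(2π) = 8.729 Hz.

8.73 Hz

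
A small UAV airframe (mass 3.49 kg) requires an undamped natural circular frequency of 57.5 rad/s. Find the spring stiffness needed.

k = m·ω_n² = 3.49 × 57.50² = 3.49 × 3306 = 11540 N/m.

11500 N/m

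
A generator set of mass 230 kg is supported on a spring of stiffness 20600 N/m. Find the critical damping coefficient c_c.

c_c = 2√(k·m) = 2√(20600 × 230) = 2 × 2177 = 4353 N·s/m.

4350 N·s/m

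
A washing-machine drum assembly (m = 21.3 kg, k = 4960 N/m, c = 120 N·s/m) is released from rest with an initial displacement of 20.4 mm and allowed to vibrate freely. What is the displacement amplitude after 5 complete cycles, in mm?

0.0558 mm

ζ = c/(2√(km)) = 120/(2√(4960 × 21.3)) = 120/650.1 = 0.1846.
Logarithmic decrement δ = 2πζ/√(1 − ζ²) = 2π × 0.1846/√(1 − 0.0341) = 1.180.
After n cycles, x_n/x₀ = e^(−nδ), so x_5 = 20.4 × e^(−5 × 1.180) = 20.4 × 0.002738 = 0.05585 mm.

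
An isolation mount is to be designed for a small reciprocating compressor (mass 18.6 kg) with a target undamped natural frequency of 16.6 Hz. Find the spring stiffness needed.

ω_n = 2πf_n = 2π × 16.6 = 104.3 rad/s.
k = m·ω_n² = 18.6 × 104.3² = 18.6 × 10880 = 202300 N/m.

202000 N/m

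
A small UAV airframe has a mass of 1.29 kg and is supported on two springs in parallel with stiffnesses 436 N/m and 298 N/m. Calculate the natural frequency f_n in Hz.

3.80 Hz

Parallel springs add: k_eq = 436 + 298 = 734.0 N/m.
ω_n = √(k_eq/m) = √(734.0/1.29) = √569.0 = 23.85 rad/s.
f_n = ω_n/(2π) = 23.85/6.283 = 3.796 Hz.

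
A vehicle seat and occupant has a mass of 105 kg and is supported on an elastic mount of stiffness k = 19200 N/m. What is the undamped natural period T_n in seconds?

ω_n = √(k/m) = √(19200/105) = √182.9 = 13.52 rad/s.
T_n = 2π/ω_n = 6.283/13.52 = 0.4646 s.

0.465 s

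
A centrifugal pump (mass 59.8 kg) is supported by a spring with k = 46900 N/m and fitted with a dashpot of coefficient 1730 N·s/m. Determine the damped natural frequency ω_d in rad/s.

24.0 rad/s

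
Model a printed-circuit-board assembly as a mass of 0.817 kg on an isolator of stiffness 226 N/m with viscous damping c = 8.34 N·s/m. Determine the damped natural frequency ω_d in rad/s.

15.8 rad/s

ω_n = √(k/m) = √(226.0/0.817) = 16.63 rad/s.
Critical damping c_c = 2√(k·m) = 2√(226.0 × 0.817) = 27.18 N·s/m, so ζ = c/c_c = 8.34/27.18 = 0.3069.
ω_d = ω_n√(1 − ζ²) = 16.63 × √(1 − 0.0942) = 15.83 rad/s.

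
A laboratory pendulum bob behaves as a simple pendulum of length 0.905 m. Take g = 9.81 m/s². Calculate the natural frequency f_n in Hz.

0.524 Hz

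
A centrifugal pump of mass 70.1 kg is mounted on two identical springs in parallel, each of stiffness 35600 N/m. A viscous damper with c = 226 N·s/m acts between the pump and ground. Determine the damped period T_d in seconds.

Parallel springs add: k_eq = 2 × 35600 = 71200 N/m.
ω_n = √(k_eq/m) = √(71200/70.1) = 31.87 rad/s.
Critical damping c_c = 2√(k_eq·m) = 2√(71200 × 70.1) = 4468 N·s/m, so ζ = c/c_c = 226/4468 = 0.05058.
ω_d = ω_n√(1 − ζ²) = 31.87 × √(1 − 0.00256) = 31.83 rad/s.
T_d = 2π/ω_d = 0.1974 s.

0.197 s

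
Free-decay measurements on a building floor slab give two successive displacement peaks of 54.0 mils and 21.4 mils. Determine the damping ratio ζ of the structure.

Logarithmic decrement δ = (1/n)·ln(x₀/x_n) = (1/1)·ln(54.0/21.4) = (1/1)·ln(2.523) = 0.9256.
ζ = δ/√(4π² + δ²) = 0.9256/√(39.48 + 0.857) = 0.9256/6.351 = 0.1457.

0.146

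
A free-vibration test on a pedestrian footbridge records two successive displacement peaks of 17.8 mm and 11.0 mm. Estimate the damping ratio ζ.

0.0764

Logarithmic decrement δ = (1/n)·ln(x₀/x_n) = (1/1)·ln(17.8/11.0) = (1/1)·ln(1.618) = 0.4813.
ζ = δ/√(4π² + δ²) = 0.4813/√(39.48 + 0.232) = 0.4813/6.302 = 0.07638.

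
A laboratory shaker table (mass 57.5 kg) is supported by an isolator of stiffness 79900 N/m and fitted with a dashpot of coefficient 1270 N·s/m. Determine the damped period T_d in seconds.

ω_n = √(k/m) = √(79900/57.5) = 37.28 rad/s.
Critical damping c_c = 2√(k·m) = 2√(79900 × 57.5) = 4287 N·s/m, so ζ = c/c_c = 1270/4287 = 0.2963.
ω_d = ω_n√(1 − ζ²) = 37.28 × √(1 − 0.0878) = 35.60 rad/s.
T_d = 2π/ω_d = 0.1765 s.

0.176 s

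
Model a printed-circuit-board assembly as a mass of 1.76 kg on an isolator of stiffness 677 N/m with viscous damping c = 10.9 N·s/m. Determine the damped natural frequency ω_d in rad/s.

19.4 rad/s

ω_n = √(k/m) = √(677.0/1.76) = 19.61 rad/s.
Critical damping c_c = 2√(k·m) = 2√(677.0 × 1.76) = 69.04 N·s/m, so ζ = c/c_c = 10.9/69.04 = 0.1579.
ω_d = ω_n√(1 − ζ²) = 19.61 × √(1 − 0.0249) = 19.37 rad/s.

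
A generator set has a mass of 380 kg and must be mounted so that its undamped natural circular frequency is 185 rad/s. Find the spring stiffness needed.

k = m·ω_n² = 380 × 185.0² = 380 × 34220 = 13010000 N/m.

13000000 N/m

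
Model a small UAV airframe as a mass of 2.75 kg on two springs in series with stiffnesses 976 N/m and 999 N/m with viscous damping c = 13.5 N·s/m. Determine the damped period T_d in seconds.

Series springs: 1/k_eq = 1/976 + 1/999 = 0.002026, so k_eq = 493.7 N/m.
ω_n = √(k_eq/m) = √(493.7/2.75) = 13.40 rad/s.
Critical damping c_c = 2√(k_eq·m) = 2√(493.7 × 2.75) = 73.69 N·s/m, so ζ = c/c_c = 13.5/73.69 = 0.1832.
ω_d = ω_n√(1 − ζ²) = 13.40 × √(1 − 0.0336) = 13.17 rad/s.
T_d = 2π/ω_d = 0.4770 s.

0.477 s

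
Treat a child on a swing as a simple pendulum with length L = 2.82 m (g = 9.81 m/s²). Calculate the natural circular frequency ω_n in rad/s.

1.87 rad/s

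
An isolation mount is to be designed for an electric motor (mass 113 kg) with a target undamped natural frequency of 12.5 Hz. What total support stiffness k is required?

ω_n = 2πf_n = 2π × 12.5 = 78.54 rad/s.
k = m·ω_n² = 113 × 78.54² = 113 × 6169 = 697000 N/m.

697000 N/m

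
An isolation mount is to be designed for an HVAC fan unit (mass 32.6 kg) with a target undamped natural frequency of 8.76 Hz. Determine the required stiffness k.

98800 N/m

ω_n = 2πf_n = 2π × 8.76 = 55.04 rad/s.
k = m·ω_n² = 32.6 × 55.04² = 32.6 × 3029 = 98760 N/m.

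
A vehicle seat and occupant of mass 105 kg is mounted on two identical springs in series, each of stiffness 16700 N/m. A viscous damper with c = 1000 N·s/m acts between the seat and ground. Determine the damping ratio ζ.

0.534

Series springs: 1/k_eq = 2/16700, so k_eq = 16700/2 = 8350 N/m.
ω_n = √(k_eq/m) = √(8350/105) = 8.918 rad/s.
Critical damping c_c = 2√(k_eq·m) = 2√(8350 × 105) = 1873 N·s/m, so ζ = c/c_c = 1000/1873 = 0.5340.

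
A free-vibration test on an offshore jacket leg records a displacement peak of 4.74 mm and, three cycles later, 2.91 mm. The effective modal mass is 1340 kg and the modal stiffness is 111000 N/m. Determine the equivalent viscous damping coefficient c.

Logarithmic decrement δ = (1/n)·ln(x₀/x_n) = (1/3)·ln(4.74/2.91) = (1/3)·ln(1.629) = 0.1626.
ζ = δ/√(4π² + δ²) = 0.1626/√(39.48 + 0.0264) = 0.1626/6.285 = 0.02587.
c = ζ · 2√(km) = 0.02587 × 2√(111000 × 1340) = 0.02587 × 24390 = 631.1 N·s/m.

631 N·s/m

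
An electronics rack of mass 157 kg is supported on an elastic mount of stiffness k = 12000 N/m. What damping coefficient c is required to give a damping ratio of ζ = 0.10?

c_c = 2√(k·m) = 2√(12000 × 157) = 2745 N·s/m.
c = ζ·c_c = 0.10 × 2745 = 274.5 N·s/m.

275 N·s/m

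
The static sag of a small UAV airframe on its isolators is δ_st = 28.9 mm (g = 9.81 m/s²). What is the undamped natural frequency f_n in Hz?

2.93 Hz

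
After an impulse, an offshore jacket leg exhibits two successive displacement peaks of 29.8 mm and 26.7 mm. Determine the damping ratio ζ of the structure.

Logarithmic decrement δ = (1/n)·ln(x₀/x_n) = (1/1)·ln(29.8/26.7) = (1/1)·ln(1.116) = 0.1098.
ζ = δ/√(4π² + δ²) = 0.1098/√(39.48 + 0.0121) = 0.1098/6.284 = 0.01748.

0.0175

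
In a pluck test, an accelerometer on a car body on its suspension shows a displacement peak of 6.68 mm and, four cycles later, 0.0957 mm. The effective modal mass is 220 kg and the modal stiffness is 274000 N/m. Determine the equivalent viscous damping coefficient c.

Logarithmic decrement δ = (1/n)·ln(x₀/x_n) = (1/4)·ln(6.68/0.0957) = (1/4)·ln(69.80) = 1.061.
ζ = δ/√(4π² + δ²) = 1.061/√(39.48 + 1.13) = 1.061/6.372 = 0.1666.
c = ζ · 2√(km) = 0.1666 × 2√(274000 × 220) = 0.1666 × 15530 = 2586 N·s/m.

2590 N·s/m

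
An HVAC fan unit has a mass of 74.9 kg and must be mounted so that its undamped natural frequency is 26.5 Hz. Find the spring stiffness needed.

ω_n = 2πf_n = 2π × 26.5 = 166.5 rad/s.
k = m·ω_n² = 74.9 × 166.5² = 74.9 × 27720 = 2077000 N/m.

2080000 N/m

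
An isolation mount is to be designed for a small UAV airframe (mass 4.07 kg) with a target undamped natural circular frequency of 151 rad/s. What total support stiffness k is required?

92800 N/m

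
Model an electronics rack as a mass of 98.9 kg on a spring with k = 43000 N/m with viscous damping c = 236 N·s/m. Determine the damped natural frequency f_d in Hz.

ω_n = √(k/m) = √(43000/98.9) = 20.85 rad/s.
Critical damping c_c = 2√(k·m) = 2√(43000 × 98.9) = 4124 N·s/m, so ζ = c/c_c = 236/4124 = 0.05722.
ω_d = ω_n√(1 − ζ²) = 20.85 × √(1 − 0.00327) = 20.82 rad/s.
f_d = ω_d/(2π) = 3.313 Hz.

3.31 Hz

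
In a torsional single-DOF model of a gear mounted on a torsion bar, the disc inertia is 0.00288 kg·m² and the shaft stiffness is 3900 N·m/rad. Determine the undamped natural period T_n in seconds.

ω_n = √(k_t/J) = √(3900/0.00288) = √1354000 = 1164 rad/s.
T_n = 2π/ω_n = 6.283/1164 = 0.005399 s.

0.00540 s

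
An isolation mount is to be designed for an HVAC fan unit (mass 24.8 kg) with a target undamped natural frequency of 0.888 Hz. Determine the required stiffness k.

ω_n = 2πf_n = 2π × 0.888 = 5.579 rad/s.
k = m·ω_n² = 24.8 × 5.579² = 24.8 × 31.13 = 772.0 N/m.

772 N/m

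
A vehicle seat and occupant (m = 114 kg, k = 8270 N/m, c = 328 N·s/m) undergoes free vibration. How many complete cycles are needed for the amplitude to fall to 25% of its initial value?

ζ = c/(2√(km)) = 328/(2√(8270 × 114)) = 328/1942 = 0.1689.
Logarithmic decrement δ = 2πζ/√(1 − ζ²) = 2π × 0.1689/√(1 − 0.0285) = 1.077.
x_n/x₀ = e^(−nδ) ≤ 0.25; take ln: n ≥ ln(1/0.25)/δ = 1.386/1.077 = 1.288.
So 2 complete cycles are required.

2 cycles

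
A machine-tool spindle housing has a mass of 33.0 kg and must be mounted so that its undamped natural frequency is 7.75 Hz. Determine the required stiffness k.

78200 N/m

ω_n = 2πf_n = 2π × 7.75 = 48.69 rad/s.
k = m·ω_n² = 33.0 × 48.69² = 33.0 × 2371 = 78250 N/m.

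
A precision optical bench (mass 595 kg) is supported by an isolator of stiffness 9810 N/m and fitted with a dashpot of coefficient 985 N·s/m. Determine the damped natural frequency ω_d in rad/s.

3.98 rad/s

ω_n = √(k/m) = √(9810/595) = 4.060 rad/s.
Critical damping c_c = 2√(k·m) = 2√(9810 × 595) = 4832 N·s/m, so ζ = c/c_c = 985/4832 = 0.2039.
ω_d = ω_n√(1 − ζ²) = 4.060 × √(1 − 0.0416) = 3.975 rad/s.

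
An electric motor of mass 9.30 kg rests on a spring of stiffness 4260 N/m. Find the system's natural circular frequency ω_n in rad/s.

ω_n = √(k/m) = √(4260/9.30) = √458.1 = 21.40 rad/s.

21.4 rad/s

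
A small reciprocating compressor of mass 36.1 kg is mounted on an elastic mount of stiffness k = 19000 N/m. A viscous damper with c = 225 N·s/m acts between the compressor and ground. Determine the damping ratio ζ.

0.136

ω_n = √(k/m) = √(19000/36.1) = 22.94 rad/s.
Critical damping c_c = 2√(k·m) = 2√(19000 × 36.1) = 1656 N·s/m, so ζ = c/c_c = 225/1656 = 0.1358.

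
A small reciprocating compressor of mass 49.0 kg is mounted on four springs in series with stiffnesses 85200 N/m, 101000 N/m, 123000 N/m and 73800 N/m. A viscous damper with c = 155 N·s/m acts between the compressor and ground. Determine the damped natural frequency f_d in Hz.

3.45 Hz

Series springs: 1/k_eq = 1/85200 + 1/101000 + 1/123000 + 1/73800 = 4.332×10^-5, so k_eq = 23080 N/m.
ω_n = √(k_eq/m) = √(23080/49.0) = 21.71 rad/s.
Critical damping c_c = 2√(k_eq·m) = 2√(23080 × 49.0) = 2127 N·s/m, so ζ = c/c_c = 155/2127 = 0.07287.
ω_d = ω_n√(1 − ζ²) = 21.71 × √(1 − 0.00531) = 21.65 rad/s.
f_d = ω_d/(2π) = 3.445 Hz.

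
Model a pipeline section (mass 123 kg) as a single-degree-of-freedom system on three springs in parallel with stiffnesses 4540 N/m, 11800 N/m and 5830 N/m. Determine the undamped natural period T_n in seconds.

Parallel springs add: k_eq = 4540 + 11800 + 5830 = 22170 N/m.
ω_n = √(k_eq/m) = √(22170/123) = √180.2 = 13.43 rad/s.
T_n = 2π/ω_n = 6.283/13.43 = 0.4680 s.

0.468 s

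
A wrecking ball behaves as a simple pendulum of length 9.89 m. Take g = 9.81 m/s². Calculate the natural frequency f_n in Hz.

For a simple pendulum ω_n = √(g/L) = √(9.81/9.89) = √0.9919 = 0.9959 rad/s.
f_n = ω_n/(2π) = 0.9959/6.283 = 0.1585 Hz.

0.159 Hz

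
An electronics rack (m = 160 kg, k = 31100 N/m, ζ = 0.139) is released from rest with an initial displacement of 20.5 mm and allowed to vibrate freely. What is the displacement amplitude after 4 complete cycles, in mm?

Logarithmic decrement δ = 2πζ/√(1 − ζ²) = 2π × 0.1390/√(1 − 0.0193) = 0.8819.
After n cycles, x_n/x₀ = e^(−nδ), so x_4 = 20.5 × e^(−4 × 0.8819) = 20.5 × 0.02937 = 0.6021 mm.

0.602 mm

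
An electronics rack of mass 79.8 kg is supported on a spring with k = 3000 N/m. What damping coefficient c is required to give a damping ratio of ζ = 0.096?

c_c = 2√(k·m) = 2√(3000 × 79.8) = 978.6 N·s/m.
c = ζ·c_c = 0.096 × 978.6 = 93.94 N·s/m.

93.9 N·s/m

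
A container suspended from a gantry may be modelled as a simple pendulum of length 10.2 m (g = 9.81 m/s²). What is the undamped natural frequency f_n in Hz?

0.156 Hz

For a simple pendulum ω_n = √(g/L) = √(9.81/10.2) = √0.9618 = 0.9807 rad/s.
f_n = ω_n/(2π) = 0.9807/6.283 = 0.1561 Hz.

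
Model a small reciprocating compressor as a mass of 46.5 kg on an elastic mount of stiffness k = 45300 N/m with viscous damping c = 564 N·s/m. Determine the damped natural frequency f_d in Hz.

4.87 Hz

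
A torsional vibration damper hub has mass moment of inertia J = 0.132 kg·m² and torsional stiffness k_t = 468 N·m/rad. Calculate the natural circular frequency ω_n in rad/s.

ω_n = √(k_t/J) = √(468/0.132) = √3545 = 59.54 rad/s.

59.5 rad/s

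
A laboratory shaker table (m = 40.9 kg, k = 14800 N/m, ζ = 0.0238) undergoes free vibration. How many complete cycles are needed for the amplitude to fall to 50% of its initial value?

5 cycles

Logarithmic decrement δ = 2πζ/√(1 − ζ²) = 2π × 0.02380/√(1 − 0.000566) = 0.1496.
x_n/x₀ = e^(−nδ) ≤ 0.5; take ln: n ≥ ln(1/0.5)/δ = 0.6931/0.1496 = 4.634.
So 5 complete cycles are required.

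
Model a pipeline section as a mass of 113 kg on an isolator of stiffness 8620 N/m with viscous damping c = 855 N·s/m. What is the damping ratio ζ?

0.433

ω_n = √(k/m) = √(8620/113) = 8.734 rad/s.
Critical damping c_c = 2√(k·m) = 2√(8620 × 113) = 1974 N·s/m, so ζ = c/c_c = 855/1974 = 0.4332.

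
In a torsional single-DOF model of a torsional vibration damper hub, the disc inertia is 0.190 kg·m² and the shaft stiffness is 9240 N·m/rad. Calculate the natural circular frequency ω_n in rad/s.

221 rad/s

ω_n = √(k_t/J) = √(9240/0.190) = √48630 = 220.5 rad/s.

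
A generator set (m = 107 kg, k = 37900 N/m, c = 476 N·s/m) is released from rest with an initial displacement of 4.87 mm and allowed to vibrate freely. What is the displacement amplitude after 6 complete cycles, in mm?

0.0548 mm

ζ = c/(2√(km)) = 476/(2√(37900 × 107)) = 476/4028 = 0.1182.
Logarithmic decrement δ = 2πζ/√(1 − ζ²) = 2π × 0.1182/√(1 − 0.0140) = 0.7478.
After n cycles, x_n/x₀ = e^(−nδ), so x_6 = 4.87 × e^(−6 × 0.7478) = 4.87 × 0.01125 = 0.05481 mm.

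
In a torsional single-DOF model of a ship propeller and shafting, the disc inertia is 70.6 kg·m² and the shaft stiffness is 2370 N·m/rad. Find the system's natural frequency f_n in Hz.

ω_n = √(k_t/J) = √(2370/70.6) = √33.57 = 5.794 rad/s.
f_n = ω_n/(2π) = 5.794/6.283 = 0.9221 Hz.

0.922 Hz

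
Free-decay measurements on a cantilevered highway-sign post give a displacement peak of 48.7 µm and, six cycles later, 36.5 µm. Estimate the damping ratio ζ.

0.00765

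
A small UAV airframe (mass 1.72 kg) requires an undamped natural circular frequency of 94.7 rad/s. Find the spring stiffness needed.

15400 N/m

k = m·ω_n² = 1.72 × 94.70² = 1.72 × 8968 = 15430 N/m.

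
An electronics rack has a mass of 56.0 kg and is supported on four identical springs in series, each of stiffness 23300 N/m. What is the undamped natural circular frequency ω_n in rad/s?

10.2 rad/s

Series springs: 1/k_eq = 4/23300, so k_eq = 23300/4 = 5825 N/m.
ω_n = √(k_eq/m) = √(5825/56.0) = √104.0 = 10.20 rad/s.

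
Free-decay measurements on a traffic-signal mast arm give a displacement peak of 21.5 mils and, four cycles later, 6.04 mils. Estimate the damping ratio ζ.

0.0505

Logarithmic decrement δ = (1/n)·ln(x₀/x_n) = (1/4)·ln(21.5/6.04) = (1/4)·ln(3.560) = 0.3174.
ζ = δ/√(4π² + δ²) = 0.3174/√(39.48 + 0.101) = 0.3174/6.291 = 0.05045.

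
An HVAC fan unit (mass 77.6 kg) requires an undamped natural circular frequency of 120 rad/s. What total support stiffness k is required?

1120000 N/m

k = m·ω_n² = 77.6 × 120.0² = 77.6 × 14400 = 1117000 N/m.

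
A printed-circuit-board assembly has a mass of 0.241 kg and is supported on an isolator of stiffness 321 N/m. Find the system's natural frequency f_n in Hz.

5.81 Hz

ω_n = √(k/m) = √(321.0/0.241) = √1332 = 36.50 rad/s.
f_n = ω_n/(2π) = 36.50/6.283 = 5.809 Hz.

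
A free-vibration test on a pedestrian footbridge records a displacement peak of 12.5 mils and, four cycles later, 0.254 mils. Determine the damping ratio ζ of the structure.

Logarithmic decrement δ = (1/n)·ln(x₀/x_n) = (1/4)·ln(12.5/0.254) = (1/4)·ln(49.21) = 0.9740.
ζ = δ/√(4π² + δ²) = 0.9740/√(39.48 + 0.949) = 0.9740/6.358 = 0.1532.

0.153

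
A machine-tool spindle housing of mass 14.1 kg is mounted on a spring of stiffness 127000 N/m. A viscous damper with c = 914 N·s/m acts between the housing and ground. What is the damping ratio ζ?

0.342

ω_n = √(k/m) = √(127000/14.1) = 94.91 rad/s.
Critical damping c_c = 2√(k·m) = 2√(127000 × 14.1) = 2676 N·s/m, so ζ = c/c_c = 914/2676 = 0.3415.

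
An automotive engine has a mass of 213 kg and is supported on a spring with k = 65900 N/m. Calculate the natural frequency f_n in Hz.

2.80 Hz

ω_n = √(k/m) = √(65900/213) = √309.4 = 17.59 rad/s.
f_n = ω_n/(2π) = 17.59/6.283 = 2.799 Hz.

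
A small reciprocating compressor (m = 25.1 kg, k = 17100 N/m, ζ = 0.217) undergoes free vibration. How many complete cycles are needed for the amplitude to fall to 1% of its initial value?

4 cycles

Logarithmic decrement δ = 2πζ/√(1 − ζ²) = 2π × 0.2170/√(1 − 0.0471) = 1.397.
x_n/x₀ = e^(−nδ) ≤ 0.01; take ln: n ≥ ln(1/0.01)/δ = 4.605/1.397 = 3.297.
So 4 complete cycles are required.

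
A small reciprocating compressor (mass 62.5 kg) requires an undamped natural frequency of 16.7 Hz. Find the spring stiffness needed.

ω_n = 2πf_n = 2π × 16.7 = 104.9 rad/s.
k = m·ω_n² = 62.5 × 104.9² = 62.5 × 11010 = 688100 N/m.

688000 N/m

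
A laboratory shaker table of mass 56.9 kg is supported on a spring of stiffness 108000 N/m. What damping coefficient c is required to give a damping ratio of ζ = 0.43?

2130 N·s/m

c_c = 2√(k·m) = 2√(108000 × 56.9) = 4958 N·s/m.
c = ζ·c_c = 0.43 × 4958 = 2132 N·s/m.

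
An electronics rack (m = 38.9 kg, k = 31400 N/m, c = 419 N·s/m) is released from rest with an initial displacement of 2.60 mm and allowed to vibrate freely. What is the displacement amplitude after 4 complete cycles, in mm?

0.0203 mm

ζ = c/(2√(km)) = 419/(2√(31400 × 38.9)) = 419/2210 = 0.1896.
Logarithmic decrement δ = 2πζ/√(1 − ζ²) = 2π × 0.1896/√(1 − 0.0359) = 1.213.
After n cycles, x_n/x₀ = e^(−nδ), so x_4 = 2.60 × e^(−4 × 1.213) = 2.60 × 0.007812 = 0.02031 mm.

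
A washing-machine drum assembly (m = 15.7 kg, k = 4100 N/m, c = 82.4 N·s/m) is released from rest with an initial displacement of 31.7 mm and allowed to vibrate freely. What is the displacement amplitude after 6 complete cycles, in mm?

0.0641 mm

ζ = c/(2√(km)) = 82.4/(2√(4100 × 15.7)) = 82.4/507.4 = 0.1624.
Logarithmic decrement δ = 2πζ/√(1 − ζ²) = 2π × 0.1624/√(1 − 0.0264) = 1.034.
After n cycles, x_n/x₀ = e^(−nδ), so x_6 = 31.7 × e^(−6 × 1.034) = 31.7 × 0.002021 = 0.06406 mm.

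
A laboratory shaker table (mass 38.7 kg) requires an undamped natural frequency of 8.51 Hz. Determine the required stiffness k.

ω_n = 2πf_n = 2π × 8.51 = 53.47 rad/s.
k = m·ω_n² = 38.7 × 53.47² = 38.7 × 2859 = 110600 N/m.

111000 N/m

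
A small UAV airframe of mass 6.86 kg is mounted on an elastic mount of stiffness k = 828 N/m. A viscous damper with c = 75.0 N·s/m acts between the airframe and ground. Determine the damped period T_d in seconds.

0.659 s

ω_n = √(k/m) = √(828.0/6.86) = 10.99 rad/s.
Critical damping c_c = 2√(k·m) = 2√(828.0 × 6.86) = 150.7 N·s/m, so ζ = c/c_c = 75.0/150.7 = 0.4976.
ω_d = ω_n√(1 − ζ²) = 10.99 × √(1 − 0.248) = 9.530 rad/s.
T_d = 2π/ω_d = 0.6593 s.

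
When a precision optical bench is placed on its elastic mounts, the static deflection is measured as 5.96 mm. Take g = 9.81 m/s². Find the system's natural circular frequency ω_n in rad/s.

40.6 rad/s

ω_n = √(g/δ_st) = √(9.81/0.00596) = √1646 = 40.57 rad/s.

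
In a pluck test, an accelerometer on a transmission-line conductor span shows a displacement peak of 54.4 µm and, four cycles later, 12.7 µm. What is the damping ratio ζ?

Logarithmic decrement δ = (1/n)·ln(x₀/x_n) = (1/4)·ln(54.4/12.7) = (1/4)·ln(4.283) = 0.3637.
ζ = δ/√(4π² + δ²) = 0.3637/√(39.48 + 0.132) = 0.3637/6.294 = 0.05779.

0.0578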